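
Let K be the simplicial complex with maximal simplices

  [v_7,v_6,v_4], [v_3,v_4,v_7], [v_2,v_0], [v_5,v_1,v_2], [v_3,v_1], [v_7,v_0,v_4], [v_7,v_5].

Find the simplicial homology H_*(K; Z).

We work with the vertex ordering v_0 < v_1 < v_2 < v_3 < v_4 < v_5 < v_6 < v_7. The simplices of K, each written with vertices in increasing order, are:

  0-simplices (8): [v_0], [v_1], [v_2], [v_3], [v_4], [v_5], [v_6], [v_7]
  1-simplices (13): [v_0,v_2], [v_0,v_4], [v_0,v_7], [v_1,v_2], [v_1,v_3], [v_1,v_5], [v_2,v_5], [v_3,v_4], [v_3,v_7], [v_4,v_6], [v_4,v_7], [v_5,v_7], [v_6,v_7]
  2-simplices (4): [v_0,v_4,v_7], [v_1,v_2,v_5], [v_3,v_4,v_7], [v_4,v_6,v_7]

so the chain groups are C_0 ≅ Z^8, C_1 ≅ Z^13, C_2 ≅ Z^4.

∂_1: C_1 → C_0 maps an edge to its endpoints' difference, ∂[p,q] = q − p. For instance
  ∂[v_0,v_4] = [v_4] − [v_0].
This gives a 8×13 integer matrix of rank 7; reducing to Smith normal form yields diagonal entries (1,1,1,1,1,1,1).

∂_2: C_2 → C_1 maps a triangle to the signed sum of its edges. For instance
  ∂[v_3,v_4,v_7] = [v_4,v_7] − [v_3,v_7] + [v_3,v_4],
  ∂[v_4,v_6,v_7] = [v_6,v_7] − [v_4,v_7] + [v_4,v_6].
This gives a 13×4 integer matrix of rank 4; reducing to Smith normal form yields diagonal entries (1,1,1,1).

Computing H_k = (kernel of ∂_k) / (image of ∂_{k+1}):

  H_0: rank C_0 − rank ∂_1 = 8 − 7 = 1, and the invariant factors of ∂_1 are all 1, so H_0 ≅ Z.
  H_1: rank ker ∂_1 − rank ∂_2 = (13 − 7) − 4 = 2, and the invariant factors of ∂_2 are all 1, so H_1 ≅ Z^2.
  H_2: rank ker ∂_2 − rank ∂_3 = (4 − 4) − 0 = 0, and there is no ∂_3, so H_2 ≅ 0.

As a check, the Euler characteristic is 8 − 13 + 4 = -1, which agrees with 1 − 2 + 0 = -1.

H_0 ≅ Z,  H_1 ≅ Z^2,  H_2 = 0.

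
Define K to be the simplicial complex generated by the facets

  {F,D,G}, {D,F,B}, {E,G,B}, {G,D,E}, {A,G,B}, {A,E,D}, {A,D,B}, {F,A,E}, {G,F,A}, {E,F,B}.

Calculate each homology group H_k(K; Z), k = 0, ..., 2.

H_0 = Z,  H_1 = Z/2,  H_2 = 0.

Order the vertices as A < B < D < E < F < G. Listing each simplex with vertices in this order, K has dimension 2 with simplices:

  0-simplices (6): A, B, D, E, F, G
  1-simplices (15): AB, AD, AE, AF, AG, BD, BE, BF, BG, DE, DF, DG, EF, EG, FG
  2-simplices (10): ABD, ABG, ADE, AEF, AFG, BDF, BEF, BEG, DEG, DFG

so the chain groups are C_0 ≅ Z^6, C_1 ≅ Z^15, C_2 ≅ Z^10.

The boundary map ∂_1: C_1 → C_0 is given by ∂[p,q] = [q] − [p].
As a 6×15 matrix over Z this has rank 5, with invariant factors (1,1,1,1,1).

The boundary map ∂_2: C_2 → C_1 sends each 2-simplex [p,q,r] to [q,r] − [p,r] + [p,q]. For instance
  ∂AFG = FG − AG + AF,
  ∂ABG = BG − AG + AB.
The 15×10 boundary matrix has rank 10 and Smith normal form diag(1,1,1,1,1,1,1,1,1,2).

Now H_k = ker ∂_k / im ∂_{k+1}, so:

  H_0: rank C_0 − rank ∂_1 = 6 − 5 = 1, and the invariant factors of ∂_1 are all 1, so H_0 ≅ Z.
  H_1: rank ker ∂_1 − rank ∂_2 = (15 − 5) − 10 = 0, and ∂_2 has invariant factor 2 > 1, so H_1 ≅ Z/2.
  H_2: rank ker ∂_2 − rank ∂_3 = (10 − 10) − 0 = 0, and there is no ∂_3, so H_2 ≅ 0.

As a check, the Euler characteristic is 6 − 15 + 10 = 1, which agrees with 1 − 0 + 0 = 1.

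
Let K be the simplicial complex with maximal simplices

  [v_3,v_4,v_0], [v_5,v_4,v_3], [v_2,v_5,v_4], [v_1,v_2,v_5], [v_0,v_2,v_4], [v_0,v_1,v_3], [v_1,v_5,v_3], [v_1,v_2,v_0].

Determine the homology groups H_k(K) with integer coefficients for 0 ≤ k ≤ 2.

Fix the vertex order v_0 < v_1 < v_2 < v_3 < v_4 < v_5 and write every simplex with vertices in increasing order. Then dim K = 2 and the simplices of K are:

  0-simplices (6): [v_0], [v_1], [v_2], [v_3], [v_4], [v_5]
  1-simplices (12): [v_0,v_1], [v_0,v_2], [v_0,v_3], [v_0,v_4], [v_1,v_2], [v_1,v_3], [v_1,v_5], [v_2,v_4], [v_2,v_5], [v_3,v_4], [v_3,v_5], [v_4,v_5]
  2-simplices (8): [v_0,v_1,v_2], [v_0,v_1,v_3], [v_0,v_2,v_4], [v_0,v_3,v_4], [v_1,v_2,v_5], [v_1,v_3,v_5], [v_2,v_4,v_5], [v_3,v_4,v_5]

so the chain groups are C_0 ≅ Z^6, C_1 ≅ Z^12, C_2 ≅ Z^8.

Boundary ∂_1: C_1 → C_0 is given by ∂[p,q] = [q] − [p].
The resulting 6×12 matrix has rank 5, and its Smith normal form has invariant factors (1,1,1,1,1).

∂_2: C_2 → C_1 sends each 2-simplex [p,q,r] to [q,r] − [p,r] + [p,q]. For instance
  ∂[v_0,v_1,v_3] = [v_1,v_3] − [v_0,v_3] + [v_0,v_1],
  ∂[v_0,v_1,v_2] = [v_1,v_2] − [v_0,v_2] + [v_0,v_1].
This gives a 12×8 integer matrix of rank 7; reducing to Smith normal form yields diagonal entries (1,1,1,1,1,1,1).

Reading off H_k = ker ∂_k / im ∂_{k+1}:

  H_0: rank C_0 − rank ∂_1 = 6 − 5 = 1, and the invariant factors of ∂_1 are all 1, so H_0 = Z.
  H_1: rank ker ∂_1 − rank ∂_2 = (12 − 5) − 7 = 0, and the invariant factors of ∂_2 are all 1, so H_1 = 0.
  H_2: rank ker ∂_2 − rank ∂_3 = (8 − 7) − 0 = 1, and there is no ∂_3, so H_2 = Z.

H_0 = Z,  H_1 = 0,  H_2 = Z.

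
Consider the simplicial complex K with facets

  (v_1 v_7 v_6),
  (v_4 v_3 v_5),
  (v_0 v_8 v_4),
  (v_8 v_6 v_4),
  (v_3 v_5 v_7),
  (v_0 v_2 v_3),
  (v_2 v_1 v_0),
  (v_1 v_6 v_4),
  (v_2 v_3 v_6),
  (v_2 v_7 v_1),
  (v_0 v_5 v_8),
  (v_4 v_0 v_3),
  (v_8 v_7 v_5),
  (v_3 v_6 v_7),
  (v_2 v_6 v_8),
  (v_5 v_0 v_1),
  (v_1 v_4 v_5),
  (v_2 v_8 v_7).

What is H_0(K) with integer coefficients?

Fix the vertex order v_0 < v_1 < v_2 < v_3 < v_4 < v_5 < v_6 < v_7 < v_8 and write every simplex with vertices in increasing order. Then dim K = 2 and the simplices of K are:

  0-simplices (9): [v_0], [v_1], [v_2], [v_3], [v_4], [v_5], [v_6], [v_7], [v_8]
  1-simplices (27): (27 of them)
  2-simplices (18): (18 of them)

giving chain groups C_0 ≅ Z^9, C_1 ≅ Z^27, C_2 ≅ Z^18.

Boundary ∂_1: C_1 → C_0 sends each edge [p,q] (with p < q) to q − p. For instance
  ∂[v_0,v_1] = [v_1] − [v_0].
As a 9×27 matrix over Z this has rank 8, with invariant factors (1,1,1,1,1,1,1,1).

Boundary ∂_2: C_2 → C_1 sends each 2-simplex [p,q,r] to [q,r] − [p,r] + [p,q]. For instance
  ∂[v_4,v_6,v_8] = [v_6,v_8] − [v_4,v_8] + [v_4,v_6],
  ∂[v_2,v_3,v_6] = [v_3,v_6] − [v_2,v_6] + [v_2,v_3].
This gives a 27×18 integer matrix of rank 18; reducing to Smith normal form yields diagonal entries (1,1,1,1,1,1,1,1,1,1,1,1,1,1,1,1,1,2).

Computing H_k = (kernel of ∂_k) / (image of ∂_{k+1}):

  H_0: rank C_0 − rank ∂_1 = 9 − 8 = 1, and the invariant factors of ∂_1 are all 1, so H_0 = Z.

H_0 = Z.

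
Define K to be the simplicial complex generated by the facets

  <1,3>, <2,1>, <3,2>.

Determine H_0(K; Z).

Fix the vertex order 1 < 2 < 3 and write every simplex with vertices in increasing order. Then dim K = 1 and the simplices of K are:

  0-simplices (3): [1], [2], [3]
  1-simplices (3): [1,2], [1,3], [2,3]

so the chain groups are C_0 ≅ Z^3, C_1 ≅ Z^3.

∂_1: C_1 → C_0 maps an edge to its endpoints' difference, ∂[p,q] = q − p.
This gives a 3×3 integer matrix of rank 2; reducing to Smith normal form yields diagonal entries (1,1).

Computing H_k = (kernel of ∂_k) / (image of ∂_{k+1}):

  H_0: rank C_0 − rank ∂_1 = 3 − 2 = 1, and the invariant factors of ∂_1 are all 1, so H_0 = Z.

H_0 = Z.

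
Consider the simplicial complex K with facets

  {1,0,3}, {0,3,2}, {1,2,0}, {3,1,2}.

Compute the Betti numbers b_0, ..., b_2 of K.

b_0 = 1, b_1 = 0, b_2 = 1.

Order the vertices as 0 < 1 < 2 < 3. Listing each simplex with vertices in this order, K has dimension 2 with simplices:

  0-simplices (4): [0], [1], [2], [3]
  1-simplices (6): [0,1], [0,2], [0,3], [1,2], [1,3], [2,3]
  2-simplices (4): [0,1,2], [0,1,3], [0,2,3], [1,2,3]

so the chain groups are C_0 ≅ Z^4, C_1 ≅ Z^6, C_2 ≅ Z^4.

The boundary map ∂_1: C_1 → C_0 sends each edge [p,q] (with p < q) to q − p.
As a 4×6 matrix over Z this has rank 3, with invariant factors (1,1,1).

∂_2: C_2 → C_1 maps a triangle to the signed sum of its edges. For instance
  ∂[0,1,2] = [1,2] − [0,2] + [0,1],
  ∂[0,1,3] = [1,3] − [0,3] + [0,1].
The resulting 6×4 matrix has rank 3, and its Smith normal form has invariant factors (1,1,1).

From H_k ≅ ker(∂_k) / im(∂_{k+1}) we obtain:

  H_0: rank C_0 − rank ∂_1 = 4 − 3 = 1, and the invariant factors of ∂_1 are all 1, so H_0 = Z.
  H_1: rank ker ∂_1 − rank ∂_2 = (6 − 3) − 3 = 0, and the invariant factors of ∂_2 are all 1, so H_1 = 0.
  H_2: rank ker ∂_2 − rank ∂_3 = (4 − 3) − 0 = 1, and there is no ∂_3, so H_2 = Z.

As a check, the Euler characteristic is 4 − 6 + 4 = 2, which agrees with 1 − 0 + 1 = 2.

Hence the Betti numbers are b_0 = 1, b_1 = 0, b_2 = 1.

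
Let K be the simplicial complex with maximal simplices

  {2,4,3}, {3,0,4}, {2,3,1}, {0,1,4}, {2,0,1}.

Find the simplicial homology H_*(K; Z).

H_0 ≅ Z,  H_1 ≅ Z,  H_2 = 0.

Fix the vertex order 0 < 1 < 2 < 3 < 4 and write every simplex with vertices in increasing order. Then dim K = 2 and the simplices of K are:

  0-simplices (5): [0], [1], [2], [3], [4]
  1-simplices (10): [0,1], [0,2], [0,3], [0,4], [1,2], [1,3], [1,4], [2,3], [2,4], [3,4]
  2-simplices (5): [0,1,2], [0,1,4], [0,3,4], [1,2,3], [2,3,4]

giving chain groups C_0 ≅ Z^5, C_1 ≅ Z^10, C_2 ≅ Z^5.

∂_1: C_1 → C_0 sends each edge [p,q] (with p < q) to q − p. For instance
  ∂[3,4] = [4] − [3].
As a 5×10 matrix over Z this has rank 4, with invariant factors (1,1,1,1).

Boundary ∂_2: C_2 → C_1 acts by ∂[p,q,r] = [q,r] − [p,r] + [p,q]. For instance
  ∂[0,3,4] = [3,4] − [0,4] + [0,3],
  ∂[0,1,2] = [1,2] − [0,2] + [0,1].
The 10×5 boundary matrix has rank 5 and Smith normal form diag(1,1,1,1,1).

Reading off H_k = ker ∂_k / im ∂_{k+1}:

  H_0: rank C_0 − rank ∂_1 = 5 − 4 = 1, and the invariant factors of ∂_1 are all 1, so H_0 ≅ Z.
  H_1: rank ker ∂_1 − rank ∂_2 = (10 − 4) − 5 = 1, and the invariant factors of ∂_2 are all 1, so H_1 ≅ Z.
  H_2: rank ker ∂_2 − rank ∂_3 = (5 − 5) − 0 = 0, and there is no ∂_3, so H_2 ≅ 0.

As a check, the Euler characteristic is 5 − 10 + 5 = 0, which agrees with 1 − 1 + 0 = 0.
(K is a triangulation of the Möbius band.)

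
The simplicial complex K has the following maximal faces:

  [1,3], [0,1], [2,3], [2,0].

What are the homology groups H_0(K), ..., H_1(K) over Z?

K has 4 vertices, 4 edges.
rank ∂_0 = 0, rank ∂_1 = 3 ⇒ b_0 = 4 − 0 − 3 = 1; all invariant factors of ∂_1 are 1 so no torsion. So H_0 = Z.
rank ∂_1 = 3, rank ∂_2 = 0 ⇒ b_1 = 4 − 3 − 0 = 1. So H_1 = Z.

H_0 = Z,  H_1 = Z.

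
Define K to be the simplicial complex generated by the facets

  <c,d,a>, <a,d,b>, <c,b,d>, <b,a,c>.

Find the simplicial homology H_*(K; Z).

H_0 = Z,  H_1 = 0,  H_2 = Z.

We work with the vertex ordering a < b < c < d. The simplices of K, each written with vertices in increasing order, are:

  0-simplices (4): a, b, c, d
  1-simplices (6): ab, ac, ad, bc, bd, cd
  2-simplices (4): abc, abd, acd, bcd

Hence C_0 ≅ Z^4, C_1 ≅ Z^6, C_2 ≅ Z^4.

The boundary map ∂_1: C_1 → C_0 maps an edge to its endpoints' difference, ∂[p,q] = q − p. For instance
  ∂bd = d − b.
The resulting 4×6 matrix has rank 3, and its Smith normal form has invariant factors (1,1,1).

The boundary map ∂_2: C_2 → C_1 sends each 2-simplex [p,q,r] to [q,r] − [p,r] + [p,q]. For instance
  ∂acd = cd − ad + ac,
  ∂bcd = cd − bd + bc.
The resulting 6×4 matrix has rank 3, and its Smith normal form has invariant factors (1,1,1).

Now H_k = ker ∂_k / im ∂_{k+1}, so:

  H_0: rank C_0 − rank ∂_1 = 4 − 3 = 1, and the invariant factors of ∂_1 are all 1, so H_0 ≅ Z.
  H_1: rank ker ∂_1 − rank ∂_2 = (6 − 3) − 3 = 0, and the invariant factors of ∂_2 are all 1, so H_1 ≅ 0.
  H_2: rank ker ∂_2 − rank ∂_3 = (4 − 3) − 0 = 1, and there is no ∂_3, so H_2 ≅ Z.

As a check, the Euler characteristic is 4 − 6 + 4 = 2, which agrees with 1 − 0 + 1 = 2.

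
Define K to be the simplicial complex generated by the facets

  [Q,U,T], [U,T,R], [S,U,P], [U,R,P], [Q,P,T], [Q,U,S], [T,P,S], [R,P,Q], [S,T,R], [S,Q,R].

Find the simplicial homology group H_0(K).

H_0 ≅ Z.

We work with the vertex ordering P < Q < R < S < T < U. The simplices of K, each written with vertices in increasing order, are:

  0-simplices (6): P, Q, R, S, T, U
  1-simplices (15): PQ, PR, PS, PT, PU, QR, QS, QT, QU, RS, RT, RU, ST, SU, TU
  2-simplices (10): PQR, PQT, PRU, PST, PSU, QRS, QSU, QTU, RST, RTU

Hence C_0 ≅ Z^6, C_1 ≅ Z^15, C_2 ≅ Z^10.

Boundary ∂_1: C_1 → C_0 maps an edge to its endpoints' difference, ∂[p,q] = q − p. For instance
  ∂RU = U − R.
As a 6×15 matrix over Z this has rank 5, with invariant factors (1,1,1,1,1).

Boundary ∂_2: C_2 → C_1 maps a triangle to the signed sum of its edges. For instance
  ∂RST = ST − RT + RS,
  ∂PQT = QT − PT + PQ.
As a 15×10 matrix over Z this has rank 10, with invariant factors (1,1,1,1,1,1,1,1,1,2).

Now H_k = ker ∂_k / im ∂_{k+1}, so:

  H_0: rank C_0 − rank ∂_1 = 6 − 5 = 1, and the invariant factors of ∂_1 are all 1, so H_0 ≅ Z.

(K is a triangulation of the real projective plane RP^2.)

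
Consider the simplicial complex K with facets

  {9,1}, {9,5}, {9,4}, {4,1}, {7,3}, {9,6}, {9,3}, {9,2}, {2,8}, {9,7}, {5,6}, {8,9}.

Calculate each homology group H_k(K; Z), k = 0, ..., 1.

H_0 = Z,  H_1 = Z^4.

Fix the vertex order 1 < 2 < 3 < 4 < 5 < 6 < 7 < 8 < 9 and write every simplex with vertices in increasing order. Then dim K = 1 and the simplices of K are:

  0-simplices (9): [1], [2], [3], [4], [5], [6], [7], [8], [9]
  1-simplices (12): [1,4], [1,9], [2,8], [2,9], [3,7], [3,9], [4,9], [5,6], [5,9], [6,9], [7,9], [8,9]

giving chain groups C_0 ≅ Z^9, C_1 ≅ Z^12.

Boundary ∂_1: C_1 → C_0 maps an edge to its endpoints' difference, ∂[p,q] = q − p. For instance
  ∂[1,4] = [4] − [1].
The 9×12 boundary matrix has rank 8 and Smith normal form diag(1,1,1,1,1,1,1,1).

From H_k ≅ ker(∂_k) / im(∂_{k+1}) we obtain:

  H_0: rank C_0 − rank ∂_1 = 9 − 8 = 1, and the invariant factors of ∂_1 are all 1, so H_0 = Z.
  H_1: rank ker ∂_1 − rank ∂_2 = (12 − 8) − 0 = 4, and there is no ∂_2, so H_1 = Z^4.

As a check, the Euler characteristic is 9 − 12 = -3, which agrees with 1 − 4 = -3.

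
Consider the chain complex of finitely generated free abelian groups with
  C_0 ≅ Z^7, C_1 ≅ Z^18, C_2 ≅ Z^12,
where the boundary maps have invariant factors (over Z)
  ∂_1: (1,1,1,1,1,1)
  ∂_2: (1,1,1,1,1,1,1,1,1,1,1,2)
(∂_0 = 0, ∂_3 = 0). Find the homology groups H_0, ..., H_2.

H_0 = Z,  H_1 = Z/2,  H_2 = 0.

H_0: b_0 = 7 − 0 − 6 = 1; torsion from ∂_1 factors > 1: none. So H_0 = Z.
H_1: b_1 = 18 − 6 − 12 = 0; torsion from ∂_2 factors > 1: [2]. So H_1 = Z/2.
H_2: b_2 = 12 − 12 − 0 = 0; torsion from ∂_3 factors > 1: none. So H_2 = 0.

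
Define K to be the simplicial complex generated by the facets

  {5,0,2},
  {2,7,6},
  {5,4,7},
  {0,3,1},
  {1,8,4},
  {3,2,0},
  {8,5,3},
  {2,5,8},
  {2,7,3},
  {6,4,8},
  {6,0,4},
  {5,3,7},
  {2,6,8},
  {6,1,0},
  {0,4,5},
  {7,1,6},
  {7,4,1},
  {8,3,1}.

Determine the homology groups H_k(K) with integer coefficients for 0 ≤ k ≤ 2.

K has 9 vertices, 27 edges, 18 triangles.
rank ∂_0 = 0, rank ∂_1 = 8 ⇒ b_0 = 9 − 0 − 8 = 1; all invariant factors of ∂_1 are 1 so no torsion. So H_0 ≅ Z.
rank ∂_1 = 8, rank ∂_2 = 18 ⇒ b_1 = 27 − 8 − 18 = 1; ∂_2 has invariant factor(s) [2] giving torsion. So H_1 ≅ Z ⊕ Z/2.
rank ∂_2 = 18, rank ∂_3 = 0 ⇒ b_2 = 18 − 18 − 0 = 0. So H_2 ≅ 0.

H_0 = Z,  H_1 = Z ⊕ Z/2,  H_2 = 0.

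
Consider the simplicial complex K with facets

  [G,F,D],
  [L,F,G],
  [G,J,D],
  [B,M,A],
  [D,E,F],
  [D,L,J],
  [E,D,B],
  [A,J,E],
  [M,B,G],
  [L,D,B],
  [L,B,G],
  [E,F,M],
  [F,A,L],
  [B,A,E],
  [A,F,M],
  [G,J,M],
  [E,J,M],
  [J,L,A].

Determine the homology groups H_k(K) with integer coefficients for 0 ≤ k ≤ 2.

H_0 = Z,  H_1 = Z ⊕ Z/2,  H_2 = 0.

We work with the vertex ordering A < B < D < E < F < G < J < L < M. The simplices of K, each written with vertices in increasing order, are:

  0-simplices (9): A, B, D, E, F, G, J, L, M
  1-simplices (27): AB, AE, AF, AJ, AL, AM, BD, BE, BG, BL, BM, DE, DF, DG, DJ, DL, EF, EJ, EM, FG, FL, FM, GJ, GL, GM, JL, JM
  2-simplices (18): ABE, ABM, AEJ, AFL, AFM, AJL, BDE, BDL, BGL, BGM, DEF, DFG, DGJ, DJL, EFM, EJM, FGL, GJM

Hence C_0 ≅ Z^9, C_1 ≅ Z^27, C_2 ≅ Z^18.

The boundary map ∂_1: C_1 → C_0 sends each edge [p,q] (with p < q) to q − p.
This gives a 9×27 integer matrix of rank 8; reducing to Smith normal form yields diagonal entries (1,1,1,1,1,1,1,1).

Boundary ∂_2: C_2 → C_1 sends each 2-simplex [p,q,r] to [q,r] − [p,r] + [p,q]. For instance
  ∂BDE = DE − BE + BD,
  ∂ABE = BE − AE + AB.
As a 27×18 matrix over Z this has rank 18, with invariant factors (1,1,1,1,1,1,1,1,1,1,1,1,1,1,1,1,1,2).

From H_k ≅ ker(∂_k) / im(∂_{k+1}) we obtain:

  H_0: rank C_0 − rank ∂_1 = 9 − 8 = 1, and the invariant factors of ∂_1 are all 1, so H_0 = Z.
  H_1: rank ker ∂_1 − rank ∂_2 = (27 − 8) − 18 = 1, and ∂_2 has invariant factor 2 > 1, so H_1 = Z ⊕ Z/2.
  H_2: rank ker ∂_2 − rank ∂_3 = (18 − 18) − 0 = 0, and there is no ∂_3, so H_2 = 0.

As a check, the Euler characteristic is 9 − 27 + 18 = 0, which agrees with 1 − 1 + 0 = 0.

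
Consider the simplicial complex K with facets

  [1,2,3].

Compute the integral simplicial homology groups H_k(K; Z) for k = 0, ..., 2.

H_0 = Z,  H_1 = 0,  H_2 = 0.

Order the vertices as 1 < 2 < 3. Listing each simplex with vertices in this order, K has dimension 2 with simplices:

  0-simplices (3): [1], [2], [3]
  1-simplices (3): [1,2], [1,3], [2,3]
  2-simplices (1): [1,2,3]

Hence C_0 ≅ Z^3, C_1 ≅ Z^3, C_2 ≅ Z^1.

The boundary map ∂_1: C_1 → C_0 sends each edge [p,q] (with p < q) to q − p.
The 3×3 boundary matrix has rank 2 and Smith normal form diag(1,1).

Boundary ∂_2: C_2 → C_1 maps a triangle to the signed sum of its edges. For instance
  ∂[1,2,3] = [2,3] − [1,3] + [1,2].
As a 3×1 matrix over Z this has rank 1, with invariant factors (1).

Now H_k = ker ∂_k / im ∂_{k+1}, so:

  H_0: rank C_0 − rank ∂_1 = 3 − 2 = 1, and the invariant factors of ∂_1 are all 1, so H_0 ≅ Z.
  H_1: rank ker ∂_1 − rank ∂_2 = (3 − 2) − 1 = 0, and the invariant factors of ∂_2 are all 1, so H_1 ≅ 0.
  H_2: rank ker ∂_2 − rank ∂_3 = (1 − 1) − 0 = 0, and there is no ∂_3, so H_2 ≅ 0.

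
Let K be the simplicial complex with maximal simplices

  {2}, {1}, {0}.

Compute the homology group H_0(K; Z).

K has 3 vertices.
rank ∂_0 = 0, rank ∂_1 = 0 ⇒ b_0 = 3 − 0 − 0 = 3. So H_0 = Z^3.

H_0 = Z^3.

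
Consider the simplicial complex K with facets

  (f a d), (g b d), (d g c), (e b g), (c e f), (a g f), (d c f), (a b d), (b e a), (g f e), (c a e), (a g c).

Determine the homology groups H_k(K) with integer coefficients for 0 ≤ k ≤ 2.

H_0 = Z,  H_1 = Z_2,  H_2 = 0.

Order the vertices as a < b < c < d < e < f < g. Listing each simplex with vertices in this order, K has dimension 2 with simplices:

  0-simplices (7): a, b, c, d, e, f, g
  1-simplices (18): ab, ac, ad, ae, af, ag, bd, be, bg, cd, ce, cf, cg, df, dg, ef, eg, fg
  2-simplices (12): abd, abe, ace, acg, adf, afg, bdg, beg, cdf, cdg, cef, efg

so the chain groups are C_0 ≅ Z^7, C_1 ≅ Z^18, C_2 ≅ Z^12.

The boundary map ∂_1: C_1 → C_0 sends each edge [p,q] (with p < q) to q − p. For instance
  ∂af = f − a.
The 7×18 boundary matrix has rank 6 and Smith normal form diag(1,1,1,1,1,1).

The boundary map ∂_2: C_2 → C_1 acts by ∂[p,q,r] = [q,r] − [p,r] + [p,q]. For instance
  ∂efg = fg − eg + ef,
  ∂adf = df − af + ad.
As a 18×12 matrix over Z this has rank 12, with invariant factors (1,1,1,1,1,1,1,1,1,1,1,2).

Reading off H_k = ker ∂_k / im ∂_{k+1}:

  H_0: rank C_0 − rank ∂_1 = 7 − 6 = 1, and the invariant factors of ∂_1 are all 1, so H_0 ≅ Z.
  H_1: rank ker ∂_1 − rank ∂_2 = (18 − 6) − 12 = 0, and ∂_2 has invariant factor 2 > 1, so H_1 ≅ Z_2.
  H_2: rank ker ∂_2 − rank ∂_3 = (12 − 12) − 0 = 0, and there is no ∂_3, so H_2 ≅ 0.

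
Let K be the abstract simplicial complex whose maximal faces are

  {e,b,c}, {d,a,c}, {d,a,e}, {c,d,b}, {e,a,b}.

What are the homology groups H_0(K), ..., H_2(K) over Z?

H_0 = Z,  H_1 = Z,  H_2 = 0.

Take the total order a < b < c < d < e on the vertex set. Then K (dimension 2) consists of the simplices:

  0-simplices (5): a, b, c, d, e
  1-simplices (10): ab, ac, ad, ae, bc, bd, be, cd, ce, de
  2-simplices (5): abe, acd, ade, bcd, bce

Hence C_0 ≅ Z^5, C_1 ≅ Z^10, C_2 ≅ Z^5.

The boundary map ∂_1: C_1 → C_0 maps an edge to its endpoints' difference, ∂[p,q] = q − p.
The 5×10 boundary matrix has rank 4 and Smith normal form diag(1,1,1,1).

∂_2: C_2 → C_1 acts by ∂[p,q,r] = [q,r] − [p,r] + [p,q]. For instance
  ∂abe = be − ae + ab,
  ∂bce = ce − be + bc.
The 10×5 boundary matrix has rank 5 and Smith normal form diag(1,1,1,1,1).

From H_k ≅ ker(∂_k) / im(∂_{k+1}) we obtain:

  H_0: rank C_0 − rank ∂_1 = 5 − 4 = 1, and the invariant factors of ∂_1 are all 1, so H_0 ≅ Z.
  H_1: rank ker ∂_1 − rank ∂_2 = (10 − 4) − 5 = 1, and the invariant factors of ∂_2 are all 1, so H_1 ≅ Z.
  H_2: rank ker ∂_2 − rank ∂_3 = (5 − 5) − 0 = 0, and there is no ∂_3, so H_2 ≅ 0.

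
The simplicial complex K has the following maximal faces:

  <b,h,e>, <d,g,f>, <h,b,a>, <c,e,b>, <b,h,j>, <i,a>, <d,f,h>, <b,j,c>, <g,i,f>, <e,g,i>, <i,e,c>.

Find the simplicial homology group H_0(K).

H_0 = Z.

Fix the vertex order a < b < c < d < e < f < g < h < i < j and write every simplex with vertices in increasing order. Then dim K = 2 and the simplices of K are:

  0-simplices (10): a, b, c, d, e, f, g, h, i, j
  1-simplices (21): ab, ah, ai, bc, be, bh, bj, ce, ci, cj, df, dg, dh, eg, eh, ei, fg, fh, fi, gi, hj
  2-simplices (10): abh, bce, bcj, beh, bhj, cei, dfg, dfh, egi, fgi

Hence C_0 ≅ Z^10, C_1 ≅ Z^21, C_2 ≅ Z^10.

Boundary ∂_1: C_1 → C_0 sends each edge [p,q] (with p < q) to q − p.
The resulting 10×21 matrix has rank 9, and its Smith normal form has invariant factors (1,1,1,1,1,1,1,1,1).

The boundary map ∂_2: C_2 → C_1 acts by ∂[p,q,r] = [q,r] − [p,r] + [p,q]. For instance
  ∂dfg = fg − dg + df,
  ∂dfh = fh − dh + df.
As a 21×10 matrix over Z this has rank 10, with invariant factors (1,1,1,1,1,1,1,1,1,1).

Computing H_k = (kernel of ∂_k) / (image of ∂_{k+1}):

  H_0: rank C_0 − rank ∂_1 = 10 − 9 = 1, and the invariant factors of ∂_1 are all 1, so H_0 = Z.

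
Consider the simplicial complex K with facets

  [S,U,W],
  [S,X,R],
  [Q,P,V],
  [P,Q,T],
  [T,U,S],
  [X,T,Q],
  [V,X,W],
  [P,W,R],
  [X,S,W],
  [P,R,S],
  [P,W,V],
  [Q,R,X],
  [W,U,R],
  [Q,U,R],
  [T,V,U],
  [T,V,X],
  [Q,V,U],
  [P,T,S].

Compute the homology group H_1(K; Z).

H_1 ≅ Z ⊕ Z/2.

We work with the vertex ordering P < Q < R < S < T < U < V < W < X. The simplices of K, each written with vertices in increasing order, are:

  0-simplices (9): P, Q, R, S, T, U, V, W, X
  1-simplices (27): PQ, PR, PS, PT, PV, PW, QR, QT, QU, QV, QX, RS, RU, RW, RX, ST, SU, SW, SX, TU, TV, TX, UV, UW, VW, VX, WX
  2-simplices (18): PQT, PQV, PRS, PRW, PST, PVW, QRU, QRX, QTX, QUV, RSX, RUW, STU, SUW, SWX, TUV, TVX, VWX

giving chain groups C_0 ≅ Z^9, C_1 ≅ Z^27, C_2 ≅ Z^18.

The boundary map ∂_1: C_1 → C_0 maps an edge to its endpoints' difference, ∂[p,q] = q − p. For instance
  ∂VW = W − V.
As a 9×27 matrix over Z this has rank 8, with invariant factors (1,1,1,1,1,1,1,1).

Boundary ∂_2: C_2 → C_1 sends each 2-simplex [p,q,r] to [q,r] − [p,r] + [p,q]. For instance
  ∂QUV = UV − QV + QU,
  ∂SUW = UW − SW + SU.
This gives a 27×18 integer matrix of rank 18; reducing to Smith normal form yields diagonal entries (1,1,1,1,1,1,1,1,1,1,1,1,1,1,1,1,1,2).

Now H_k = ker ∂_k / im ∂_{k+1}, so:

  H_1: rank ker ∂_1 − rank ∂_2 = (27 − 8) − 18 = 1, and ∂_2 has invariant factor 2 > 1, so H_1 ≅ Z ⊕ Z/2.

(K is a triangulation of the Klein bottle.)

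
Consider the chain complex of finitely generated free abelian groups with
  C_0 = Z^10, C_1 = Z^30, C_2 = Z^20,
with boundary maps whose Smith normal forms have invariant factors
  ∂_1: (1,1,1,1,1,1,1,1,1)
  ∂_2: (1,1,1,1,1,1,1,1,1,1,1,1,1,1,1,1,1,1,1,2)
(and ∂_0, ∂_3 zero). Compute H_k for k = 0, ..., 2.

H_0: b_0 = 10 − 0 − 9 = 1; torsion from ∂_1 factors > 1: none. So H_0 = Z.
H_1: b_1 = 30 − 9 − 20 = 1; torsion from ∂_2 factors > 1: [2]. So H_1 = Z ⊕ Z/2Z.
H_2: b_2 = 20 − 20 − 0 = 0; torsion from ∂_3 factors > 1: none. So H_2 = 0.

H_0 = Z,  H_1 = Z ⊕ Z/2Z,  H_2 = 0.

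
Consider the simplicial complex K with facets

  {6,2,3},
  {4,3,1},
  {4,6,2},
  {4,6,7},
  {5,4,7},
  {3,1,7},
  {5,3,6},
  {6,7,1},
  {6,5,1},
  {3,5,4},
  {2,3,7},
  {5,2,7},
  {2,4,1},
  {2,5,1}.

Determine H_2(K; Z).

H_2 = Z.

K has 7 vertices, 21 edges, 14 triangles.
rank ∂_2 = 13, rank ∂_3 = 0 ⇒ b_2 = 14 − 13 − 0 = 1. So H_2 ≅ Z.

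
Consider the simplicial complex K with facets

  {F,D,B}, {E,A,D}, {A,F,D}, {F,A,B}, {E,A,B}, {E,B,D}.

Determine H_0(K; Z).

Take the total order A < B < D < E < F on the vertex set. Then K (dimension 2) consists of the simplices:

  0-simplices (5): A, B, D, E, F
  1-simplices (9): AB, AD, AE, AF, BD, BE, BF, DE, DF
  2-simplices (6): ABE, ABF, ADE, ADF, BDE, BDF

giving chain groups C_0 ≅ Z^5, C_1 ≅ Z^9, C_2 ≅ Z^6.

Boundary ∂_1: C_1 → C_0 is given by ∂[p,q] = [q] − [p]. For instance
  ∂BF = F − B.
As a 5×9 matrix over Z this has rank 4, with invariant factors (1,1,1,1).

∂_2: C_2 → C_1 maps a triangle to the signed sum of its edges. For instance
  ∂BDF = DF − BF + BD,
  ∂ABF = BF − AF + AB.
The 9×6 boundary matrix has rank 5 and Smith normal form diag(1,1,1,1,1).

Reading off H_k = ker ∂_k / im ∂_{k+1}:

  H_0: rank C_0 − rank ∂_1 = 5 − 4 = 1, and the invariant factors of ∂_1 are all 1, so H_0 = Z.

(K is a triangulation of the 2-sphere S^2.)

H_0 ≅ Z.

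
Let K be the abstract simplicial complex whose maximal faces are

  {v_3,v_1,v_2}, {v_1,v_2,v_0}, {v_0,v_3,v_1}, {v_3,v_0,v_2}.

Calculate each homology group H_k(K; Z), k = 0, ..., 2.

H_0 = Z,  H_1 = 0,  H_2 = Z.

K has 4 vertices, 6 edges, 4 triangles.
rank ∂_0 = 0, rank ∂_1 = 3 ⇒ b_0 = 4 − 0 − 3 = 1; all invariant factors of ∂_1 are 1 so no torsion. So H_0 = Z.
rank ∂_1 = 3, rank ∂_2 = 3 ⇒ b_1 = 6 − 3 − 3 = 0; all invariant factors of ∂_2 are 1 so no torsion. So H_1 = 0.
rank ∂_2 = 3, rank ∂_3 = 0 ⇒ b_2 = 4 − 3 − 0 = 1. So H_2 = Z.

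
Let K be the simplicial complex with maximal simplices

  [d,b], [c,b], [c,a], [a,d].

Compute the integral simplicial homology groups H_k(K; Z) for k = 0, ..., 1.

Order the vertices as a < b < c < d. Listing each simplex with vertices in this order, K has dimension 1 with simplices:

  0-simplices (4): a, b, c, d
  1-simplices (4): ac, ad, bc, bd

giving chain groups C_0 ≅ Z^4, C_1 ≅ Z^4.

Boundary ∂_1: C_1 → C_0 sends each edge [p,q] (with p < q) to q − p. For instance
  ∂ac = c − a.
As a 4×4 matrix over Z this has rank 3, with invariant factors (1,1,1).

Reading off H_k = ker ∂_k / im ∂_{k+1}:

  H_0: rank C_0 − rank ∂_1 = 4 − 3 = 1, and the invariant factors of ∂_1 are all 1, so H_0 = Z.
  H_1: rank ker ∂_1 − rank ∂_2 = (4 − 3) − 0 = 1, and there is no ∂_2, so H_1 = Z.

As a check, the Euler characteristic is 4 − 4 = 0, which agrees with 1 − 1 = 0.

H_0 = Z,  H_1 = Z.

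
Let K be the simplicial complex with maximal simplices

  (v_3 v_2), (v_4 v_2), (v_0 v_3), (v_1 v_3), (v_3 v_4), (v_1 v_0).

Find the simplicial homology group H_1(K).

Fix the vertex order v_0 < v_1 < v_2 < v_3 < v_4 and write every simplex with vertices in increasing order. Then dim K = 1 and the simplices of K are:

  0-simplices (5): [v_0], [v_1], [v_2], [v_3], [v_4]
  1-simplices (6): [v_0,v_1], [v_0,v_3], [v_1,v_3], [v_2,v_3], [v_2,v_4], [v_3,v_4]

so the chain groups are C_0 ≅ Z^5, C_1 ≅ Z^6.

The boundary map ∂_1: C_1 → C_0 sends each edge [p,q] (with p < q) to q − p. For instance
  ∂[v_3,v_4] = [v_4] − [v_3].
As a 5×6 matrix over Z this has rank 4, with invariant factors (1,1,1,1).

Now H_k = ker ∂_k / im ∂_{k+1}, so:

  H_1: rank ker ∂_1 − rank ∂_2 = (6 − 4) − 0 = 2, and there is no ∂_2, so H_1 = Z^2.

H_1 = Z^2.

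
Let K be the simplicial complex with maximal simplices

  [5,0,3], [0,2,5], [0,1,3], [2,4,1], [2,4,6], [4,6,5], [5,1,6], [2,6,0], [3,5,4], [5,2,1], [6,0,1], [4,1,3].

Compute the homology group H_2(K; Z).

Order the vertices as 0 < 1 < 2 < 3 < 4 < 5 < 6. Listing each simplex with vertices in this order, K has dimension 2 with simplices:

  0-simplices (7): [0], [1], [2], [3], [4], [5], [6]
  1-simplices (18): [0,1], [0,2], [0,3], [0,5], [0,6], [1,2], [1,3], [1,4], [1,5], [1,6], [2,4], [2,5], [2,6], [3,4], [3,5], [4,5], [4,6], [5,6]
  2-simplices (12): [0,1,3], [0,1,6], [0,2,5], [0,2,6], [0,3,5], [1,2,4], [1,2,5], [1,3,4], [1,5,6], [2,4,6], [3,4,5], [4,5,6]

so the chain groups are C_0 ≅ Z^7, C_1 ≅ Z^18, C_2 ≅ Z^12.

Boundary ∂_1: C_1 → C_0 sends each edge [p,q] (with p < q) to q − p. For instance
  ∂[0,1] = [1] − [0].
As a 7×18 matrix over Z this has rank 6, with invariant factors (1,1,1,1,1,1).

∂_2: C_2 → C_1 acts by ∂[p,q,r] = [q,r] − [p,r] + [p,q]. For instance
  ∂[3,4,5] = [4,5] − [3,5] + [3,4],
  ∂[1,2,4] = [2,4] − [1,4] + [1,2].
The resulting 18×12 matrix has rank 12, and its Smith normal form has invariant factors (1,1,1,1,1,1,1,1,1,1,1,2).

Reading off H_k = ker ∂_k / im ∂_{k+1}:

  H_2: rank ker ∂_2 − rank ∂_3 = (12 − 12) − 0 = 0, and there is no ∂_3, so H_2 ≅ 0.

(K is a triangulation of the real projective plane RP^2.)

H_2 = 0.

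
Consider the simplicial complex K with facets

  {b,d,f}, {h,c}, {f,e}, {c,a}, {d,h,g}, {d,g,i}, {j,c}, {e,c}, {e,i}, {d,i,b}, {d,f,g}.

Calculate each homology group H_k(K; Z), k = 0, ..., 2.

Fix the vertex order a < b < c < d < e < f < g < h < i < j and write every simplex with vertices in increasing order. Then dim K = 2 and the simplices of K are:

  0-simplices (10): a, b, c, d, e, f, g, h, i, j
  1-simplices (16): ac, bd, bf, bi, ce, ch, cj, df, dg, dh, di, ef, ei, fg, gh, gi
  2-simplices (5): bdf, bdi, dfg, dgh, dgi

so the chain groups are C_0 ≅ Z^10, C_1 ≅ Z^16, C_2 ≅ Z^5.

Boundary ∂_1: C_1 → C_0 maps an edge to its endpoints' difference, ∂[p,q] = q − p. For instance
  ∂dg = g − d.
The 10×16 boundary matrix has rank 9 and Smith normal form diag(1,1,1,1,1,1,1,1,1).

∂_2: C_2 → C_1 maps a triangle to the signed sum of its edges. For instance
  ∂bdi = di − bi + bd,
  ∂dgh = gh − dh + dg.
As a 16×5 matrix over Z this has rank 5, with invariant factors (1,1,1,1,1).

Now H_k = ker ∂_k / im ∂_{k+1}, so:

  H_0: rank C_0 − rank ∂_1 = 10 − 9 = 1, and the invariant factors of ∂_1 are all 1, so H_0 ≅ Z.
  H_1: rank ker ∂_1 − rank ∂_2 = (16 − 9) − 5 = 2, and the invariant factors of ∂_2 are all 1, so H_1 ≅ Z^2.
  H_2: rank ker ∂_2 − rank ∂_3 = (5 − 5) − 0 = 0, and there is no ∂_3, so H_2 ≅ 0.

H_0 ≅ Z,  H_1 ≅ Z^2,  H_2 = 0.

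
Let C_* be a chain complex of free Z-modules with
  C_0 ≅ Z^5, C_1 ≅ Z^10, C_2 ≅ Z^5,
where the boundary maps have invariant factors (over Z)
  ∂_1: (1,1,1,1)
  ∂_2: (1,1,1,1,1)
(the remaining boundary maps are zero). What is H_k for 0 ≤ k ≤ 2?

H_0: b_0 = 5 − 0 − 4 = 1; torsion from ∂_1 factors > 1: none. So H_0 = Z.
H_1: b_1 = 10 − 4 − 5 = 1; torsion from ∂_2 factors > 1: none. So H_1 = Z.
H_2: b_2 = 5 − 5 − 0 = 0; torsion from ∂_3 factors > 1: none. So H_2 = 0.

H_0 = Z,  H_1 = Z,  H_2 = 0.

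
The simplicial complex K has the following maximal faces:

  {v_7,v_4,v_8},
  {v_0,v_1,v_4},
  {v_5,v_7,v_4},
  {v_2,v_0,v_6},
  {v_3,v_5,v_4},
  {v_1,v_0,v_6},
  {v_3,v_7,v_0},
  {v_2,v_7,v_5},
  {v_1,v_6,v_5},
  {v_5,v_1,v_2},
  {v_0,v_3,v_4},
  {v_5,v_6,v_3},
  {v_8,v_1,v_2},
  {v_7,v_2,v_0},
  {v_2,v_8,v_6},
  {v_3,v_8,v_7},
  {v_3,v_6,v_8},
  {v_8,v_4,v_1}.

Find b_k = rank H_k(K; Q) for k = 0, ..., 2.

b_0 = 1, b_1 = 1, b_2 = 0.

K has 9 vertices, 27 edges, 18 triangles.
rank ∂_0 = 0, rank ∂_1 = 8 ⇒ b_0 = 9 − 0 − 8 = 1; all invariant factors of ∂_1 are 1 so no torsion. So H_0 ≅ Z.
rank ∂_1 = 8, rank ∂_2 = 18 ⇒ b_1 = 27 − 8 − 18 = 1; ∂_2 has invariant factor(s) [2] giving torsion. So H_1 ≅ Z ⊕ Z/2.
rank ∂_2 = 18, rank ∂_3 = 0 ⇒ b_2 = 18 − 18 − 0 = 0. So H_2 ≅ 0.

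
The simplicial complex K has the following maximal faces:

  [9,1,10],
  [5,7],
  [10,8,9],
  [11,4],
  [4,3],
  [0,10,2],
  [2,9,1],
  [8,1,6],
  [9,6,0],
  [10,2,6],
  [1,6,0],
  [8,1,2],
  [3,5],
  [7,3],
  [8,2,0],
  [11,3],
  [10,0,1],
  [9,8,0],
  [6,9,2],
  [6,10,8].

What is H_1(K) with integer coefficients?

Take the total order 0 < 1 < 2 < 3 < 4 < 5 < 6 < 7 < 8 < 9 < 10 < 11 on the vertex set. Then K (dimension 2) consists of the simplices:

  0-simplices (12): [0], [1], [2], [3], [4], [5], [6], [7], [8], [9], [10], [11]
  1-simplices (27): (27 of them)
  2-simplices (14): [0,1,6], [0,1,10], [0,2,8], [0,2,10], [0,6,9], [0,8,9], [1,2,8], [1,2,9], [1,6,8], [1,9,10], [2,6,9], [2,6,10], [6,8,10], [8,9,10]

so the chain groups are C_0 ≅ Z^12, C_1 ≅ Z^27, C_2 ≅ Z^14.

∂_1: C_1 → C_0 is given by ∂[p,q] = [q] − [p]. For instance
  ∂[8,10] = [10] − [8].
The 12×27 boundary matrix has rank 10 and Smith normal form diag(1,1,1,1,1,1,1,1,1,1).

∂_2: C_2 → C_1 maps a triangle to the signed sum of its edges. For instance
  ∂[0,2,10] = [2,10] − [0,10] + [0,2],
  ∂[0,8,9] = [8,9] − [0,9] + [0,8].
This gives a 27×14 integer matrix of rank 13; reducing to Smith normal form yields diagonal entries (1,1,1,1,1,1,1,1,1,1,1,1,1).

Reading off H_k = ker ∂_k / im ∂_{k+1}:

  H_1: rank ker ∂_1 − rank ∂_2 = (27 − 10) − 13 = 4, and the invariant factors of ∂_2 are all 1, so H_1 ≅ Z^4.

H_1 ≅ Z^4.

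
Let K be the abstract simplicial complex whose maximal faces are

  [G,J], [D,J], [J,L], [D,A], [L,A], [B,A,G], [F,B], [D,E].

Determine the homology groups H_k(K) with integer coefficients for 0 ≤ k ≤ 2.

H_0 ≅ Z,  H_1 ≅ Z^2,  H_2 = 0.

Fix the vertex order A < B < D < E < F < G < J < L and write every simplex with vertices in increasing order. Then dim K = 2 and the simplices of K are:

  0-simplices (8): A, B, D, E, F, G, J, L
  1-simplices (10): AB, AD, AG, AL, BF, BG, DE, DJ, GJ, JL
  2-simplices (1): ABG

giving chain groups C_0 ≅ Z^8, C_1 ≅ Z^10, C_2 ≅ Z^1.

Boundary ∂_1: C_1 → C_0 sends each edge [p,q] (with p < q) to q − p.
As a 8×10 matrix over Z this has rank 7, with invariant factors (1,1,1,1,1,1,1).

Boundary ∂_2: C_2 → C_1 sends each 2-simplex [p,q,r] to [q,r] − [p,r] + [p,q]. For instance
  ∂ABG = BG − AG + AB.
This gives a 10×1 integer matrix of rank 1; reducing to Smith normal form yields diagonal entries (1).

Computing H_k = (kernel of ∂_k) / (image of ∂_{k+1}):

  H_0: rank C_0 − rank ∂_1 = 8 − 7 = 1, and the invariant factors of ∂_1 are all 1, so H_0 ≅ Z.
  H_1: rank ker ∂_1 − rank ∂_2 = (10 − 7) − 1 = 2, and the invariant factors of ∂_2 are all 1, so H_1 ≅ Z^2.
  H_2: rank ker ∂_2 − rank ∂_3 = (1 − 1) − 0 = 0, and there is no ∂_3, so H_2 ≅ 0.

As a check, the Euler characteristic is 8 − 10 + 1 = -1, which agrees with 1 − 2 + 0 = -1.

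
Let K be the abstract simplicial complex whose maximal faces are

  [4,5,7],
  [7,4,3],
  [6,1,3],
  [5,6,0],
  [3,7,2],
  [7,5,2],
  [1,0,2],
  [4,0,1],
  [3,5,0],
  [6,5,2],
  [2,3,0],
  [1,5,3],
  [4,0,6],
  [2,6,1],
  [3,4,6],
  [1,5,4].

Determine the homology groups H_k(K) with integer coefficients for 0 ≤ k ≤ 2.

H_0 ≅ Z,  H_1 ≅ Z^2,  H_2 ≅ Z.

Order the vertices as 0 < 1 < 2 < 3 < 4 < 5 < 6 < 7. Listing each simplex with vertices in this order, K has dimension 2 with simplices:

  0-simplices (8): [0], [1], [2], [3], [4], [5], [6], [7]
  1-simplices (24): (24 of them)
  2-simplices (16): [0,1,2], [0,1,4], [0,2,3], [0,3,5], [0,4,6], [0,5,6], [1,2,6], [1,3,5], [1,3,6], [1,4,5], [2,3,7], [2,5,6], [2,5,7], [3,4,6], [3,4,7], [4,5,7]

giving chain groups C_0 ≅ Z^8, C_1 ≅ Z^24, C_2 ≅ Z^16.

Boundary ∂_1: C_1 → C_0 sends each edge [p,q] (with p < q) to q − p.
As a 8×24 matrix over Z this has rank 7, with invariant factors (1,1,1,1,1,1,1).

The boundary map ∂_2: C_2 → C_1 sends each 2-simplex [p,q,r] to [q,r] − [p,r] + [p,q]. For instance
  ∂[2,3,7] = [3,7] − [2,7] + [2,3],
  ∂[1,3,6] = [3,6] − [1,6] + [1,3].
The 24×16 boundary matrix has rank 15 and Smith normal form diag(1,1,1,1,1,1,1,1,1,1,1,1,1,1,1).

From H_k ≅ ker(∂_k) / im(∂_{k+1}) we obtain:

  H_0: rank C_0 − rank ∂_1 = 8 − 7 = 1, and the invariant factors of ∂_1 are all 1, so H_0 ≅ Z.
  H_1: rank ker ∂_1 − rank ∂_2 = (24 − 7) − 15 = 2, and the invariant factors of ∂_2 are all 1, so H_1 ≅ Z^2.
  H_2: rank ker ∂_2 − rank ∂_3 = (16 − 15) − 0 = 1, and there is no ∂_3, so H_2 ≅ Z.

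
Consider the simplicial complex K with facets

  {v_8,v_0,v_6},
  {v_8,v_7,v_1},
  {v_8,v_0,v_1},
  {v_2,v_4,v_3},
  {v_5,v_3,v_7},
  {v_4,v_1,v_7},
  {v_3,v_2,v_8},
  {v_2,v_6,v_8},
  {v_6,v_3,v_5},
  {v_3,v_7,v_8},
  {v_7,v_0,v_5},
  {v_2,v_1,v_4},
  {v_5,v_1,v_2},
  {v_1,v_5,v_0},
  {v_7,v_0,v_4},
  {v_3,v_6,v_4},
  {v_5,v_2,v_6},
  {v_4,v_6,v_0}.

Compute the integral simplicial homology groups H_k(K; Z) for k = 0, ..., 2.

H_0 ≅ Z,  H_1 ≅ Z ⊕ Z/2,  H_2 = 0.

Take the total order v_0 < v_1 < v_2 < v_3 < v_4 < v_5 < v_6 < v_7 < v_8 on the vertex set. Then K (dimension 2) consists of the simplices:

  0-simplices (9): [v_0], [v_1], [v_2], [v_3], [v_4], [v_5], [v_6], [v_7], [v_8]
  1-simplices (27): (27 of them)
  2-simplices (18): (18 of them)

so the chain groups are C_0 ≅ Z^9, C_1 ≅ Z^27, C_2 ≅ Z^18.

The boundary map ∂_1: C_1 → C_0 sends each edge [p,q] (with p < q) to q − p.
The 9×27 boundary matrix has rank 8 and Smith normal form diag(1,1,1,1,1,1,1,1).

Boundary ∂_2: C_2 → C_1 maps a triangle to the signed sum of its edges. For instance
  ∂[v_3,v_7,v_8] = [v_7,v_8] − [v_3,v_8] + [v_3,v_7],
  ∂[v_1,v_2,v_4] = [v_2,v_4] − [v_1,v_4] + [v_1,v_2].
This gives a 27×18 integer matrix of rank 18; reducing to Smith normal form yields diagonal entries (1,1,1,1,1,1,1,1,1,1,1,1,1,1,1,1,1,2).

Now H_k = ker ∂_k / im ∂_{k+1}, so:

  H_0: rank C_0 − rank ∂_1 = 9 − 8 = 1, and the invariant factors of ∂_1 are all 1, so H_0 ≅ Z.
  H_1: rank ker ∂_1 − rank ∂_2 = (27 − 8) − 18 = 1, and ∂_2 has invariant factor 2 > 1, so H_1 ≅ Z ⊕ Z/2.
  H_2: rank ker ∂_2 − rank ∂_3 = (18 − 18) − 0 = 0, and there is no ∂_3, so H_2 ≅ 0.

As a check, the Euler characteristic is 9 − 27 + 18 = 0, which agrees with 1 − 1 + 0 = 0.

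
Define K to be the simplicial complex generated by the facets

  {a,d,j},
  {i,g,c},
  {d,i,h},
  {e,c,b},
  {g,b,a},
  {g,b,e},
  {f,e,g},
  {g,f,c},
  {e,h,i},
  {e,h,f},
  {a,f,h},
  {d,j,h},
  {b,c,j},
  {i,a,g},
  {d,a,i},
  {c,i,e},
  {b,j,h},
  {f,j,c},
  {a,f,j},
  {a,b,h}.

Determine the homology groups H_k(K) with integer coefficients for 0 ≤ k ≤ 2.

Fix the vertex order a < b < c < d < e < f < g < h < i < j and write every simplex with vertices in increasing order. Then dim K = 2 and the simplices of K are:

  0-simplices (10): a, b, c, d, e, f, g, h, i, j
  1-simplices (30): ab, ad, af, ag, ah, ai, aj, bc, be, bg, bh, bj, ce, cf, cg, ci, cj, dh, di, dj, ef, eg, eh, ei, fg, fh, fj, gi, hi, hj
  2-simplices (20): abg, abh, adi, adj, afh, afj, agi, bce, bcj, beg, bhj, cei, cfg, cfj, cgi, dhi, dhj, efg, efh, ehi

so the chain groups are C_0 ≅ Z^10, C_1 ≅ Z^30, C_2 ≅ Z^20.

The boundary map ∂_1: C_1 → C_0 maps an edge to its endpoints' difference, ∂[p,q] = q − p. For instance
  ∂fj = j − f.
The resulting 10×30 matrix has rank 9, and its Smith normal form has invariant factors (1,1,1,1,1,1,1,1,1).

∂_2: C_2 → C_1 sends each 2-simplex [p,q,r] to [q,r] − [p,r] + [p,q]. For instance
  ∂bcj = cj − bj + bc,
  ∂agi = gi − ai + ag.
The resulting 30×20 matrix has rank 20, and its Smith normal form has invariant factors (1,1,1,1,1,1,1,1,1,1,1,1,1,1,1,1,1,1,1,2).

Reading off H_k = ker ∂_k / im ∂_{k+1}:

  H_0: rank C_0 − rank ∂_1 = 10 − 9 = 1, and the invariant factors of ∂_1 are all 1, so H_0 ≅ Z.
  H_1: rank ker ∂_1 − rank ∂_2 = (30 − 9) − 20 = 1, and ∂_2 has invariant factor 2 > 1, so H_1 ≅ Z ⊕ Z_2.
  H_2: rank ker ∂_2 − rank ∂_3 = (20 − 20) − 0 = 0, and there is no ∂_3, so H_2 ≅ 0.

(K is a triangulation of the Klein bottle.)

H_0 ≅ Z,  H_1 ≅ Z ⊕ Z_2,  H_2 = 0.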